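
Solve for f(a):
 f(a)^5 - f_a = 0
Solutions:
 f(a) = -(-1/(C1 + 4*a))^(1/4)
 f(a) = (-1/(C1 + 4*a))^(1/4)
 f(a) = -I*(-1/(C1 + 4*a))^(1/4)
 f(a) = I*(-1/(C1 + 4*a))^(1/4)


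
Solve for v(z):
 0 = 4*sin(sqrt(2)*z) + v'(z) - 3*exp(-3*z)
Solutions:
 v(z) = C1 + 2*sqrt(2)*cos(sqrt(2)*z) - exp(-3*z)


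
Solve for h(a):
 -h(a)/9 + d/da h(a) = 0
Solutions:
 h(a) = C1*exp(a/9)


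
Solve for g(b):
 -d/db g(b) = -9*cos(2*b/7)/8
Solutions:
 g(b) = C1 + 63*sin(2*b/7)/16


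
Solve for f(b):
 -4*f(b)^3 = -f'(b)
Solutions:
 f(b) = -sqrt(2)*sqrt(-1/(C1 + 4*b))/2
 f(b) = sqrt(2)*sqrt(-1/(C1 + 4*b))/2


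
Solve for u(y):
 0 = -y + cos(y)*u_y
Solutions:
 u(y) = C1 + Integral(y/cos(y), y)


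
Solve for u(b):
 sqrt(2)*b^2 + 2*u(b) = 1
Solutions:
 u(b) = -sqrt(2)*b^2/2 + 1/2


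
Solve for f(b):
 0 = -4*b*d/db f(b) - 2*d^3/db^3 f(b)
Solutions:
 f(b) = C1 + Integral(C2*airyai(-2^(1/3)*b) + C3*airybi(-2^(1/3)*b), b)


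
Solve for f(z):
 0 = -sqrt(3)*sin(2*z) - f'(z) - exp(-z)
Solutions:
 f(z) = C1 + sqrt(3)*cos(2*z)/2 + exp(-z)


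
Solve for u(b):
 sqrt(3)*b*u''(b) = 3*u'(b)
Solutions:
 u(b) = C1 + C2*b^(1 + sqrt(3))


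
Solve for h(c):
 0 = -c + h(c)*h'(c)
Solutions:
 h(c) = -sqrt(C1 + c^2)
 h(c) = sqrt(C1 + c^2)


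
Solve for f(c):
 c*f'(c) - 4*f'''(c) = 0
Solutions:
 f(c) = C1 + Integral(C2*airyai(2^(1/3)*c/2) + C3*airybi(2^(1/3)*c/2), c)


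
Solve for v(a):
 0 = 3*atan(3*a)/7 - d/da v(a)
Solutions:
 v(a) = C1 + 3*a*atan(3*a)/7 - log(9*a^2 + 1)/14


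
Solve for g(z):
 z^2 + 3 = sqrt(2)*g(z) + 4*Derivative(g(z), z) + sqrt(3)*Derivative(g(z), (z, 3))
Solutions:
 g(z) = C1*exp(-2^(1/6)*z*(-2^(2/3)*3^(1/6)*(9 + sqrt(81 + 128*sqrt(3)))^(1/3) + 8*3^(1/3)/(9 + sqrt(81 + 128*sqrt(3)))^(1/3))/12)*sin(2^(1/6)*z*(8*3^(5/6)/(9 + sqrt(81 + 128*sqrt(3)))^(1/3) + 6^(2/3)*(9 + sqrt(81 + 128*sqrt(3)))^(1/3))/12) + C2*exp(-2^(1/6)*z*(-2^(2/3)*3^(1/6)*(9 + sqrt(81 + 128*sqrt(3)))^(1/3) + 8*3^(1/3)/(9 + sqrt(81 + 128*sqrt(3)))^(1/3))/12)*cos(2^(1/6)*z*(8*3^(5/6)/(9 + sqrt(81 + 128*sqrt(3)))^(1/3) + 6^(2/3)*(9 + sqrt(81 + 128*sqrt(3)))^(1/3))/12) + C3*exp(2^(1/6)*z*(-2^(2/3)*3^(1/6)*(9 + sqrt(81 + 128*sqrt(3)))^(1/3) + 8*3^(1/3)/(9 + sqrt(81 + 128*sqrt(3)))^(1/3))/6) + sqrt(2)*z^2/2 - 4*z + 19*sqrt(2)/2


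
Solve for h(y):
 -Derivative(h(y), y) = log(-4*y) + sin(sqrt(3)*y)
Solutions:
 h(y) = C1 - y*log(-y) - 2*y*log(2) + y + sqrt(3)*cos(sqrt(3)*y)/3


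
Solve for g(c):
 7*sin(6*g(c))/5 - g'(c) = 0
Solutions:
 -7*c/5 + log(cos(6*g(c)) - 1)/12 - log(cos(6*g(c)) + 1)/12 = C1


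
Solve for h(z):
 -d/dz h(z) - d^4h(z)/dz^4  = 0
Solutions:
 h(z) = C1 + C4*exp(-z) + (C2*sin(sqrt(3)*z/2) + C3*cos(sqrt(3)*z/2))*exp(z/2)


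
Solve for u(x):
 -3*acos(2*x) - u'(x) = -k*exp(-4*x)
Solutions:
 u(x) = C1 - k*exp(-4*x)/4 - 3*x*acos(2*x) + 3*sqrt(1 - 4*x^2)/2


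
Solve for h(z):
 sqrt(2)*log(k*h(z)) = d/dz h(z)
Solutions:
 li(k*h(z))/k = C1 + sqrt(2)*z


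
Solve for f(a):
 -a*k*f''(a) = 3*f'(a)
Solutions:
 f(a) = C1 + a^(((re(k) - 3)*re(k) + im(k)^2)/(re(k)^2 + im(k)^2))*(C2*sin(3*log(a)*Abs(im(k))/(re(k)^2 + im(k)^2)) + C3*cos(3*log(a)*im(k)/(re(k)^2 + im(k)^2)))


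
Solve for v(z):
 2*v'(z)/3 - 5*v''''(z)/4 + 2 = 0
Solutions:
 v(z) = C1 + C4*exp(2*15^(2/3)*z/15) - 3*z + (C2*sin(3^(1/6)*5^(2/3)*z/5) + C3*cos(3^(1/6)*5^(2/3)*z/5))*exp(-15^(2/3)*z/15)


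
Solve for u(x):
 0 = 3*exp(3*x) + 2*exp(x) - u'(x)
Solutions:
 u(x) = C1 + exp(3*x) + 2*exp(x)


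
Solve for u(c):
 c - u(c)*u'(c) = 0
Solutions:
 u(c) = -sqrt(C1 + c^2)
 u(c) = sqrt(C1 + c^2)


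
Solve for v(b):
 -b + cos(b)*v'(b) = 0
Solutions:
 v(b) = C1 + Integral(b/cos(b), b)


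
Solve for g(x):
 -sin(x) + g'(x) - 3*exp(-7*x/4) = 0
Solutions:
 g(x) = C1 - cos(x) - 12*exp(-7*x/4)/7


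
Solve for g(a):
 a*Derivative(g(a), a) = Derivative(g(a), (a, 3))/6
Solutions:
 g(a) = C1 + Integral(C2*airyai(6^(1/3)*a) + C3*airybi(6^(1/3)*a), a)


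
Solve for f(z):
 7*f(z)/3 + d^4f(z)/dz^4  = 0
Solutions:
 f(z) = (C1*sin(sqrt(2)*3^(3/4)*7^(1/4)*z/6) + C2*cos(sqrt(2)*3^(3/4)*7^(1/4)*z/6))*exp(-sqrt(2)*3^(3/4)*7^(1/4)*z/6) + (C3*sin(sqrt(2)*3^(3/4)*7^(1/4)*z/6) + C4*cos(sqrt(2)*3^(3/4)*7^(1/4)*z/6))*exp(sqrt(2)*3^(3/4)*7^(1/4)*z/6)


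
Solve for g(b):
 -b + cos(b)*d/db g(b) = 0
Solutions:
 g(b) = C1 + Integral(b/cos(b), b)


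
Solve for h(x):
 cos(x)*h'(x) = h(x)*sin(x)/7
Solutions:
 h(x) = C1/cos(x)^(1/7)


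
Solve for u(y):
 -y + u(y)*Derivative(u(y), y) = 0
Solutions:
 u(y) = -sqrt(C1 + y^2)
 u(y) = sqrt(C1 + y^2)


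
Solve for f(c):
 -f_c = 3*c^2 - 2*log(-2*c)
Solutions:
 f(c) = C1 - c^3 + 2*c*log(-c) + 2*c*(-1 + log(2))


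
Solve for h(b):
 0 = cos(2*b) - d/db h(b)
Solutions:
 h(b) = C1 + sin(2*b)/2


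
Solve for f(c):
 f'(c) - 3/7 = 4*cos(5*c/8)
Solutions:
 f(c) = C1 + 3*c/7 + 32*sin(5*c/8)/5


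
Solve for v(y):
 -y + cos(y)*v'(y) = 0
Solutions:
 v(y) = C1 + Integral(y/cos(y), y)


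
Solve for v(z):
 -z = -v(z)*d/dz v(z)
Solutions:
 v(z) = -sqrt(C1 + z^2)
 v(z) = sqrt(C1 + z^2)


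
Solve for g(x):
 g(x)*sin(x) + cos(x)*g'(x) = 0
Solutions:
 g(x) = C1*cos(x)


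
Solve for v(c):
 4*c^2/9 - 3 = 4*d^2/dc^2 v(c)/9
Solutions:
 v(c) = C1 + C2*c + c^4/12 - 27*c^2/8


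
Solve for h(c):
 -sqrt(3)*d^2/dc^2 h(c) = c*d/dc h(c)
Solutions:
 h(c) = C1 + C2*erf(sqrt(2)*3^(3/4)*c/6)


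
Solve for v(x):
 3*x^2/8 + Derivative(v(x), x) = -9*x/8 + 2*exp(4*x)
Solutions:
 v(x) = C1 - x^3/8 - 9*x^2/16 + exp(4*x)/2


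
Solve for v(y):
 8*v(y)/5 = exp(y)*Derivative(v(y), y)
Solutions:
 v(y) = C1*exp(-8*exp(-y)/5)


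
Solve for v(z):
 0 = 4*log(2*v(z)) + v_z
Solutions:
 Integral(1/(log(_y) + log(2)), (_y, v(z)))/4 = C1 - z


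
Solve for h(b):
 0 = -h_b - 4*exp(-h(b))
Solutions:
 h(b) = log(C1 - 4*b)


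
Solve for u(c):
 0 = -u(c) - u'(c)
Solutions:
 u(c) = C1*exp(-c)


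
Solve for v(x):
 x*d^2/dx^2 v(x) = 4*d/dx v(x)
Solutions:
 v(x) = C1 + C2*x^5


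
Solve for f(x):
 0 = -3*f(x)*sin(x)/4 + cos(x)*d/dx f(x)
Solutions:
 f(x) = C1/cos(x)^(3/4)


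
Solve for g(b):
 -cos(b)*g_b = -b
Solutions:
 g(b) = C1 + Integral(b/cos(b), b)


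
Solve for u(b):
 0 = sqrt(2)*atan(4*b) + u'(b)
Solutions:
 u(b) = C1 - sqrt(2)*(b*atan(4*b) - log(16*b^2 + 1)/8)


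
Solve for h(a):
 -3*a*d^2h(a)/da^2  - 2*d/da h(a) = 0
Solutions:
 h(a) = C1 + C2*a^(1/3)


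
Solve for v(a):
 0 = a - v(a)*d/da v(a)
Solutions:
 v(a) = -sqrt(C1 + a^2)
 v(a) = sqrt(C1 + a^2)


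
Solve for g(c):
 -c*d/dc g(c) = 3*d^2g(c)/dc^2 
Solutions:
 g(c) = C1 + C2*erf(sqrt(6)*c/6)


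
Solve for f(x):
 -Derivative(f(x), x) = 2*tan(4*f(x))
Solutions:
 f(x) = -asin(C1*exp(-8*x))/4 + pi/4
 f(x) = asin(C1*exp(-8*x))/4


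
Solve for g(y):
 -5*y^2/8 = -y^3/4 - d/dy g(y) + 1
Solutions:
 g(y) = C1 - y^4/16 + 5*y^3/24 + y


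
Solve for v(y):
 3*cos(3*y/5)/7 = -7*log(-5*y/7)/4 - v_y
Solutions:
 v(y) = C1 - 7*y*log(-y)/4 - 7*y*log(5)/4 + 7*y/4 + 7*y*log(7)/4 - 5*sin(3*y/5)/7


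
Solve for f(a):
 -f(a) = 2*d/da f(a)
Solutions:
 f(a) = C1*exp(-a/2)


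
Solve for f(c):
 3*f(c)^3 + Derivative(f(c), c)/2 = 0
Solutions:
 f(c) = -sqrt(2)*sqrt(-1/(C1 - 6*c))/2
 f(c) = sqrt(2)*sqrt(-1/(C1 - 6*c))/2


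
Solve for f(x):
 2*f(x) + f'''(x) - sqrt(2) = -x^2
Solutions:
 f(x) = C3*exp(-2^(1/3)*x) - x^2/2 + (C1*sin(2^(1/3)*sqrt(3)*x/2) + C2*cos(2^(1/3)*sqrt(3)*x/2))*exp(2^(1/3)*x/2) + sqrt(2)/2


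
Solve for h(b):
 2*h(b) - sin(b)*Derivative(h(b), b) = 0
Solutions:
 h(b) = C1*(cos(b) - 1)/(cos(b) + 1)


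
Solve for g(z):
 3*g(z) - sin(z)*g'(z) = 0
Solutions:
 g(z) = C1*(cos(z) - 1)^(3/2)/(cos(z) + 1)^(3/2)


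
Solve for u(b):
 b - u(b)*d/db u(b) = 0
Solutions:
 u(b) = -sqrt(C1 + b^2)
 u(b) = sqrt(C1 + b^2)


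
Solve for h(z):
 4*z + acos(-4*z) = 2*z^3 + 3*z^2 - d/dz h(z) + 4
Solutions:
 h(z) = C1 + z^4/2 + z^3 - 2*z^2 - z*acos(-4*z) + 4*z - sqrt(1 - 16*z^2)/4


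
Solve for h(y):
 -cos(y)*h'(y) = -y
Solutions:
 h(y) = C1 + Integral(y/cos(y), y)


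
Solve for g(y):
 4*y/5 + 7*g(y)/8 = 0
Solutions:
 g(y) = -32*y/35


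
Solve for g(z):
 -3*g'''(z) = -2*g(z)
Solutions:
 g(z) = C3*exp(2^(1/3)*3^(2/3)*z/3) + (C1*sin(2^(1/3)*3^(1/6)*z/2) + C2*cos(2^(1/3)*3^(1/6)*z/2))*exp(-2^(1/3)*3^(2/3)*z/6)


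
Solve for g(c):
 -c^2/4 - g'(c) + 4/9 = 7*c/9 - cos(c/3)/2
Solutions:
 g(c) = C1 - c^3/12 - 7*c^2/18 + 4*c/9 + 3*sin(c/3)/2


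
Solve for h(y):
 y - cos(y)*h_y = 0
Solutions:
 h(y) = C1 + Integral(y/cos(y), y)


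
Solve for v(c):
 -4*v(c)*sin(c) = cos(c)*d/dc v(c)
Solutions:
 v(c) = C1*cos(c)^4


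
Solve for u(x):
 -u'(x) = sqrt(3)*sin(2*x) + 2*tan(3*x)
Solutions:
 u(x) = C1 + 2*log(cos(3*x))/3 + sqrt(3)*cos(2*x)/2


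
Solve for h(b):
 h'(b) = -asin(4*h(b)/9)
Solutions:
 Integral(1/asin(4*_y/9), (_y, h(b))) = C1 - b


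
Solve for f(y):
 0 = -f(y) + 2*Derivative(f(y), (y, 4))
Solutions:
 f(y) = C1*exp(-2^(3/4)*y/2) + C2*exp(2^(3/4)*y/2) + C3*sin(2^(3/4)*y/2) + C4*cos(2^(3/4)*y/2)


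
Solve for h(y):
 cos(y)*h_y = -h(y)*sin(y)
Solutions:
 h(y) = C1*cos(y)


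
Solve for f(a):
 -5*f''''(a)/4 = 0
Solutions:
 f(a) = C1 + C2*a + C3*a^2 + C4*a^3


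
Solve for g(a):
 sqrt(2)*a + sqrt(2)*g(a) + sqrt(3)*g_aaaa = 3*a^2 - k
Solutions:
 g(a) = 3*sqrt(2)*a^2/2 - a - sqrt(2)*k/2 + (C1*sin(2^(5/8)*3^(7/8)*a/6) + C2*cos(2^(5/8)*3^(7/8)*a/6))*exp(-2^(5/8)*3^(7/8)*a/6) + (C3*sin(2^(5/8)*3^(7/8)*a/6) + C4*cos(2^(5/8)*3^(7/8)*a/6))*exp(2^(5/8)*3^(7/8)*a/6)


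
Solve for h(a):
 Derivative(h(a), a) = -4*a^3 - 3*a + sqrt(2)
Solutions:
 h(a) = C1 - a^4 - 3*a^2/2 + sqrt(2)*a


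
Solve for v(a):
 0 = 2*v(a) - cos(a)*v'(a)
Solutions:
 v(a) = C1*(sin(a) + 1)/(sin(a) - 1)


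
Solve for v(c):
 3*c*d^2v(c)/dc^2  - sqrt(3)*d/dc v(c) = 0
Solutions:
 v(c) = C1 + C2*c^(sqrt(3)/3 + 1)


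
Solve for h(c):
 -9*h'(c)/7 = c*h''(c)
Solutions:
 h(c) = C1 + C2/c^(2/7)


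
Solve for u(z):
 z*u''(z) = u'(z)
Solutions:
 u(z) = C1 + C2*z^2


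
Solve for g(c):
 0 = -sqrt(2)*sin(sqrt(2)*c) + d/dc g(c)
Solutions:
 g(c) = C1 - cos(sqrt(2)*c)


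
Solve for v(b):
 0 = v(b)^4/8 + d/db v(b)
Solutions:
 v(b) = (-3^(2/3)/3 - 3^(1/6)*I)*(1/(C1 + b))^(1/3)
 v(b) = (-3^(2/3)/3 + 3^(1/6)*I)*(1/(C1 + b))^(1/3)
 v(b) = 2*(1/(C1 + 3*b))^(1/3)


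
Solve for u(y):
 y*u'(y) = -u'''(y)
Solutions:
 u(y) = C1 + Integral(C2*airyai(-y) + C3*airybi(-y), y)


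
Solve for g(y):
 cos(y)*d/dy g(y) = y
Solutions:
 g(y) = C1 + Integral(y/cos(y), y)


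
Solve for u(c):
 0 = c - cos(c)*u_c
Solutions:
 u(c) = C1 + Integral(c/cos(c), c)


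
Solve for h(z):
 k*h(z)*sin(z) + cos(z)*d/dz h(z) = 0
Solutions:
 h(z) = C1*exp(k*log(cos(z)))


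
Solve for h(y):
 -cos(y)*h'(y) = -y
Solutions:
 h(y) = C1 + Integral(y/cos(y), y)


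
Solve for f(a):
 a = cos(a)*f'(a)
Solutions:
 f(a) = C1 + Integral(a/cos(a), a)


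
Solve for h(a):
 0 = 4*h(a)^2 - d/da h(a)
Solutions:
 h(a) = -1/(C1 + 4*a)


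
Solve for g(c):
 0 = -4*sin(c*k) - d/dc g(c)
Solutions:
 g(c) = C1 + 4*cos(c*k)/k


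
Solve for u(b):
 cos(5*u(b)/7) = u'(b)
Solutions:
 -b - 7*log(sin(5*u(b)/7) - 1)/10 + 7*log(sin(5*u(b)/7) + 1)/10 = C1


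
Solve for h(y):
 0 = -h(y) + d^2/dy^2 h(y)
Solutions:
 h(y) = C1*exp(-y) + C2*exp(y)


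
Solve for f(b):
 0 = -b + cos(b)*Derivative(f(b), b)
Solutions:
 f(b) = C1 + Integral(b/cos(b), b)


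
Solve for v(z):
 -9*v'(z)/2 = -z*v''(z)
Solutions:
 v(z) = C1 + C2*z^(11/2)


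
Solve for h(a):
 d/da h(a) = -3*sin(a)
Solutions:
 h(a) = C1 + 3*cos(a)


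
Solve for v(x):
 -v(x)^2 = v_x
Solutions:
 v(x) = 1/(C1 + x)


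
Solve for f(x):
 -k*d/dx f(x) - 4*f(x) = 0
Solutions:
 f(x) = C1*exp(-4*x/k)


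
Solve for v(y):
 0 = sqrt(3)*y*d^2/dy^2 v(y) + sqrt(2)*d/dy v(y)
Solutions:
 v(y) = C1 + C2*y^(1 - sqrt(6)/3)


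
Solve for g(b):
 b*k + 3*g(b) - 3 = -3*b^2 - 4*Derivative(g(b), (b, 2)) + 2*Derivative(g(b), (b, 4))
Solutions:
 g(b) = C1*exp(-b*sqrt(1 + sqrt(10)/2)) + C2*exp(b*sqrt(1 + sqrt(10)/2)) + C3*sin(b*sqrt(-1 + sqrt(10)/2)) + C4*cos(b*sqrt(-1 + sqrt(10)/2)) - b^2 - b*k/3 + 11/3


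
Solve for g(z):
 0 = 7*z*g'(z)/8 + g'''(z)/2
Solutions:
 g(z) = C1 + Integral(C2*airyai(-14^(1/3)*z/2) + C3*airybi(-14^(1/3)*z/2), z)


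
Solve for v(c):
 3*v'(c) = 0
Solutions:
 v(c) = C1


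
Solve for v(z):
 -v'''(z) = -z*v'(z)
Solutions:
 v(z) = C1 + Integral(C2*airyai(z) + C3*airybi(z), z)


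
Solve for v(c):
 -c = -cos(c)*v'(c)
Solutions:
 v(c) = C1 + Integral(c/cos(c), c)


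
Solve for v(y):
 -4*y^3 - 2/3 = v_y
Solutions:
 v(y) = C1 - y^4 - 2*y/3


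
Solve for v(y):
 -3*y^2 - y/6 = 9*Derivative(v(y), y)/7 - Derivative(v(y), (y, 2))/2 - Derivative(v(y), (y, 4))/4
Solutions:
 v(y) = C1 + C2*exp(-y*(-7*2^(2/3)*63^(1/3)/(81 + sqrt(6855))^(1/3) + 294^(1/3)*(81 + sqrt(6855))^(1/3))/42)*sin(3^(1/6)*y*(21*2^(2/3)*7^(1/3)/(81 + sqrt(6855))^(1/3) + 3^(2/3)*98^(1/3)*(81 + sqrt(6855))^(1/3))/42) + C3*exp(-y*(-7*2^(2/3)*63^(1/3)/(81 + sqrt(6855))^(1/3) + 294^(1/3)*(81 + sqrt(6855))^(1/3))/42)*cos(3^(1/6)*y*(21*2^(2/3)*7^(1/3)/(81 + sqrt(6855))^(1/3) + 3^(2/3)*98^(1/3)*(81 + sqrt(6855))^(1/3))/42) + C4*exp(y*(-7*2^(2/3)*63^(1/3)/(81 + sqrt(6855))^(1/3) + 294^(1/3)*(81 + sqrt(6855))^(1/3))/21) - 7*y^3/9 - 35*y^2/36 - 245*y/324


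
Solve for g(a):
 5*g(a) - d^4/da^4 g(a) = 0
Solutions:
 g(a) = C1*exp(-5^(1/4)*a) + C2*exp(5^(1/4)*a) + C3*sin(5^(1/4)*a) + C4*cos(5^(1/4)*a)


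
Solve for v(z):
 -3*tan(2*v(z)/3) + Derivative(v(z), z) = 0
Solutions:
 v(z) = -3*asin(C1*exp(2*z))/2 + 3*pi/2
 v(z) = 3*asin(C1*exp(2*z))/2


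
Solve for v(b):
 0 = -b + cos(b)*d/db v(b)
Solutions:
 v(b) = C1 + Integral(b/cos(b), b)


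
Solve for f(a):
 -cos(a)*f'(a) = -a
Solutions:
 f(a) = C1 + Integral(a/cos(a), a)


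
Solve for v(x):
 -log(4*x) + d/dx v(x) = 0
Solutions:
 v(x) = C1 + x*log(x) - x + x*log(4)


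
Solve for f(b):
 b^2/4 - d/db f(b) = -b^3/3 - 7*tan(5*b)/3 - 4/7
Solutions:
 f(b) = C1 + b^4/12 + b^3/12 + 4*b/7 - 7*log(cos(5*b))/15


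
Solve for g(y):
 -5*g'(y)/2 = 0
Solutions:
 g(y) = C1


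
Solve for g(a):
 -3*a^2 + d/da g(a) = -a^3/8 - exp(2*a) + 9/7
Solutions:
 g(a) = C1 - a^4/32 + a^3 + 9*a/7 - exp(2*a)/2


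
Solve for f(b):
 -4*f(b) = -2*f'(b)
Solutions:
 f(b) = C1*exp(2*b)


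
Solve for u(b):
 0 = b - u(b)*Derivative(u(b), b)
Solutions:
 u(b) = -sqrt(C1 + b^2)
 u(b) = sqrt(C1 + b^2)


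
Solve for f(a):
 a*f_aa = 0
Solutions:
 f(a) = C1 + C2*a


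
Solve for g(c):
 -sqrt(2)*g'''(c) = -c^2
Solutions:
 g(c) = C1 + C2*c + C3*c^2 + sqrt(2)*c^5/120


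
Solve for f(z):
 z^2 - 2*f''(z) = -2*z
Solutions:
 f(z) = C1 + C2*z + z^4/24 + z^3/6


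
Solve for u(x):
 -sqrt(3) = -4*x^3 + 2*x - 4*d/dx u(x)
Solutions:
 u(x) = C1 - x^4/4 + x^2/4 + sqrt(3)*x/4


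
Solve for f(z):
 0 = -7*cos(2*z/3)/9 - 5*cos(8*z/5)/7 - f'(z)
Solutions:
 f(z) = C1 - 7*sin(2*z/3)/6 - 25*sin(8*z/5)/56


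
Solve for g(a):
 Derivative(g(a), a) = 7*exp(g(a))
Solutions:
 g(a) = log(-1/(C1 + 7*a))


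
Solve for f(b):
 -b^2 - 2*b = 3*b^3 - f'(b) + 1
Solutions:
 f(b) = C1 + 3*b^4/4 + b^3/3 + b^2 + b


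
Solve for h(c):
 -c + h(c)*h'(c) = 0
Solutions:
 h(c) = -sqrt(C1 + c^2)
 h(c) = sqrt(C1 + c^2)


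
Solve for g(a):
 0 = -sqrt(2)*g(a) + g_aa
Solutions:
 g(a) = C1*exp(-2^(1/4)*a) + C2*exp(2^(1/4)*a)


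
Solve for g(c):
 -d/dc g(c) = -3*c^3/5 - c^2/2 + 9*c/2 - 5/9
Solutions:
 g(c) = C1 + 3*c^4/20 + c^3/6 - 9*c^2/4 + 5*c/9


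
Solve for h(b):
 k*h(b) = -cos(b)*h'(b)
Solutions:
 h(b) = C1*exp(k*(log(sin(b) - 1) - log(sin(b) + 1))/2)


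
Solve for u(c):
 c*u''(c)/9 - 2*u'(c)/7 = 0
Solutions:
 u(c) = C1 + C2*c^(25/7)


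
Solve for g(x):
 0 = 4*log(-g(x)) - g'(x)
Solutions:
 -li(-g(x)) = C1 + 4*x


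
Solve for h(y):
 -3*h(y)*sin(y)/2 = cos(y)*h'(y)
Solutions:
 h(y) = C1*cos(y)^(3/2)


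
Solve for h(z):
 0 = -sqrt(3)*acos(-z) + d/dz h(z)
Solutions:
 h(z) = C1 + sqrt(3)*(z*acos(-z) + sqrt(1 - z^2))


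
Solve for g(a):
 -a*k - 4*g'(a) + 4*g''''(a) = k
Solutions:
 g(a) = C1 + C4*exp(a) - a^2*k/8 - a*k/4 + (C2*sin(sqrt(3)*a/2) + C3*cos(sqrt(3)*a/2))*exp(-a/2)


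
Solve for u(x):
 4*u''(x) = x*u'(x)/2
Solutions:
 u(x) = C1 + C2*erfi(x/4)


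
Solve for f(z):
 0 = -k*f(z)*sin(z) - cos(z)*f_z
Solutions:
 f(z) = C1*exp(k*log(cos(z)))


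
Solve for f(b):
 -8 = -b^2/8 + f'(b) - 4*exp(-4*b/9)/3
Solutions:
 f(b) = C1 + b^3/24 - 8*b - 3*exp(-4*b/9)


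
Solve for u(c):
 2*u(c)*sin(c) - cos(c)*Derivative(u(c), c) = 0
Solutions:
 u(c) = C1/cos(c)^2


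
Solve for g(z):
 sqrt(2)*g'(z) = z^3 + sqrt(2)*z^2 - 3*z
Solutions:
 g(z) = C1 + sqrt(2)*z^4/8 + z^3/3 - 3*sqrt(2)*z^2/4


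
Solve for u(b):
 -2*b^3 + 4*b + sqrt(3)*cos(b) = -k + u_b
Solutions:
 u(b) = C1 - b^4/2 + 2*b^2 + b*k + sqrt(3)*sin(b)


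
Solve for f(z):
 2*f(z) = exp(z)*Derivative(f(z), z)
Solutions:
 f(z) = C1*exp(-2*exp(-z))


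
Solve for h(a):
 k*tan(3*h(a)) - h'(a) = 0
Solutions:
 h(a) = -asin(C1*exp(3*a*k))/3 + pi/3
 h(a) = asin(C1*exp(3*a*k))/3


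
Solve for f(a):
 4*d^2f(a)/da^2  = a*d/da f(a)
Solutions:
 f(a) = C1 + C2*erfi(sqrt(2)*a/4)


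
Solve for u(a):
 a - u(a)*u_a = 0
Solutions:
 u(a) = -sqrt(C1 + a^2)
 u(a) = sqrt(C1 + a^2)


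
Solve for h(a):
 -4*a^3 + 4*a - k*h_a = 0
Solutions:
 h(a) = C1 - a^4/k + 2*a^2/k


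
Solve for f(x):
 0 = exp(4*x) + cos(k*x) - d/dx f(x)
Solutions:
 f(x) = C1 + exp(4*x)/4 + sin(k*x)/k


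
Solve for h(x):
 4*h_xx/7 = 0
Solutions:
 h(x) = C1 + C2*x


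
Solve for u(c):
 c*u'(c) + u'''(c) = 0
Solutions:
 u(c) = C1 + Integral(C2*airyai(-c) + C3*airybi(-c), c)


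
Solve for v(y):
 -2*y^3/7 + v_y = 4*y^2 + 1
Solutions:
 v(y) = C1 + y^4/14 + 4*y^3/3 + y


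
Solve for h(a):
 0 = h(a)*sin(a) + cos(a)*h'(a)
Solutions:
 h(a) = C1*cos(a)


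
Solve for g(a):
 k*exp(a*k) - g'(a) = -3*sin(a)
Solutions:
 g(a) = C1 + exp(a*k) - 3*cos(a)


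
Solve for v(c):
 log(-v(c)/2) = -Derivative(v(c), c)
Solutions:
 Integral(1/(log(-_y) - log(2)), (_y, v(c))) = C1 - c


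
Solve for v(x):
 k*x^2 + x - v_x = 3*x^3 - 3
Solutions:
 v(x) = C1 + k*x^3/3 - 3*x^4/4 + x^2/2 + 3*x


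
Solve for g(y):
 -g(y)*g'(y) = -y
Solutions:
 g(y) = -sqrt(C1 + y^2)
 g(y) = sqrt(C1 + y^2)


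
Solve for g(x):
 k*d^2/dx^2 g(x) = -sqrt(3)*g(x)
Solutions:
 g(x) = C1*exp(-3^(1/4)*x*sqrt(-1/k)) + C2*exp(3^(1/4)*x*sqrt(-1/k))


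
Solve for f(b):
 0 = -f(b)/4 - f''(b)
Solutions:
 f(b) = C1*sin(b/2) + C2*cos(b/2)


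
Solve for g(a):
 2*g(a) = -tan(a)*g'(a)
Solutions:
 g(a) = C1/sin(a)^2


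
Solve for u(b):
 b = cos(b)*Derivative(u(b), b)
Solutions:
 u(b) = C1 + Integral(b/cos(b), b)


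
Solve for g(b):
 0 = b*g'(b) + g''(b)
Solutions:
 g(b) = C1 + C2*erf(sqrt(2)*b/2)


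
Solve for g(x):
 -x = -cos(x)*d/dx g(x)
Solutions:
 g(x) = C1 + Integral(x/cos(x), x)


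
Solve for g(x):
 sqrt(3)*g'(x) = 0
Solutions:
 g(x) = C1


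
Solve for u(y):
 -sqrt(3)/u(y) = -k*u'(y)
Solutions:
 u(y) = -sqrt(C1 + 2*sqrt(3)*y/k)
 u(y) = sqrt(C1 + 2*sqrt(3)*y/k)


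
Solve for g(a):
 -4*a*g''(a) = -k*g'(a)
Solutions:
 g(a) = C1 + a^(re(k)/4 + 1)*(C2*sin(log(a)*Abs(im(k))/4) + C3*cos(log(a)*im(k)/4))


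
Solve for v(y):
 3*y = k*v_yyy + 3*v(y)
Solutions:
 v(y) = C1*exp(3^(1/3)*y*(-1/k)^(1/3)) + C2*exp(y*(-1/k)^(1/3)*(-3^(1/3) + 3^(5/6)*I)/2) + C3*exp(-y*(-1/k)^(1/3)*(3^(1/3) + 3^(5/6)*I)/2) + y


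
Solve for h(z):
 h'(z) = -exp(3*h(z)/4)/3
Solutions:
 h(z) = 4*log(1/(C1 + z))/3 + 8*log(2)/3
 h(z) = 4*log(2^(2/3)*(-1 - sqrt(3)*I)*(1/(C1 + z))^(1/3)/2)
 h(z) = 4*log(2^(2/3)*(-1 + sqrt(3)*I)*(1/(C1 + z))^(1/3)/2)


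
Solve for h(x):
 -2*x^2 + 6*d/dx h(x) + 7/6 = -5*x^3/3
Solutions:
 h(x) = C1 - 5*x^4/72 + x^3/9 - 7*x/36


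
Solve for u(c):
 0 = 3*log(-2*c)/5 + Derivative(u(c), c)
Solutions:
 u(c) = C1 - 3*c*log(-c)/5 + 3*c*(1 - log(2))/5


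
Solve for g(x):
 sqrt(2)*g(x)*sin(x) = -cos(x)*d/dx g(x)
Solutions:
 g(x) = C1*cos(x)^(sqrt(2))


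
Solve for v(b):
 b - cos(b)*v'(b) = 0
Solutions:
 v(b) = C1 + Integral(b/cos(b), b)


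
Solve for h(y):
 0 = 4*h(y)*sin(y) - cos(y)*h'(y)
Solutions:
 h(y) = C1/cos(y)^4


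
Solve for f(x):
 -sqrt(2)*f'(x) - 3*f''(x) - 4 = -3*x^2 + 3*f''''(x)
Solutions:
 f(x) = C1 + C2*exp(2^(1/6)*3^(1/3)*x*(-2*3^(1/3)/(3 + sqrt(15))^(1/3) + 2^(2/3)*(3 + sqrt(15))^(1/3))/12)*sin(6^(1/6)*x*(6/(3 + sqrt(15))^(1/3) + 6^(2/3)*(3 + sqrt(15))^(1/3))/12) + C3*exp(2^(1/6)*3^(1/3)*x*(-2*3^(1/3)/(3 + sqrt(15))^(1/3) + 2^(2/3)*(3 + sqrt(15))^(1/3))/12)*cos(6^(1/6)*x*(6/(3 + sqrt(15))^(1/3) + 6^(2/3)*(3 + sqrt(15))^(1/3))/12) + C4*exp(-2^(1/6)*3^(1/3)*x*(-2*3^(1/3)/(3 + sqrt(15))^(1/3) + 2^(2/3)*(3 + sqrt(15))^(1/3))/6) + sqrt(2)*x^3/2 - 9*x^2/2 + 23*sqrt(2)*x/2


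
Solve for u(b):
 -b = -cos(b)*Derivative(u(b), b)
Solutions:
 u(b) = C1 + Integral(b/cos(b), b)


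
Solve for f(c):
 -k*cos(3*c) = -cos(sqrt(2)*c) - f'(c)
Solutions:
 f(c) = C1 + k*sin(3*c)/3 - sqrt(2)*sin(sqrt(2)*c)/2


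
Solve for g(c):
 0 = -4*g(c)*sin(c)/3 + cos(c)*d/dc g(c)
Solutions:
 g(c) = C1/cos(c)^(4/3)


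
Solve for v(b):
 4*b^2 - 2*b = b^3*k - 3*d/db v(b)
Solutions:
 v(b) = C1 + b^4*k/12 - 4*b^3/9 + b^2/3


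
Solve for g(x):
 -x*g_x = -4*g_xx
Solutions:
 g(x) = C1 + C2*erfi(sqrt(2)*x/4)


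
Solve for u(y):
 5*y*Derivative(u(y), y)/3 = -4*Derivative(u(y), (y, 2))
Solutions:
 u(y) = C1 + C2*erf(sqrt(30)*y/12)


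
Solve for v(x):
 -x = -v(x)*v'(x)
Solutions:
 v(x) = -sqrt(C1 + x^2)
 v(x) = sqrt(C1 + x^2)


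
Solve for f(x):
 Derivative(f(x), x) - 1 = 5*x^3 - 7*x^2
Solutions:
 f(x) = C1 + 5*x^4/4 - 7*x^3/3 + x


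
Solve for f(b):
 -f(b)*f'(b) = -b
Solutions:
 f(b) = -sqrt(C1 + b^2)
 f(b) = sqrt(C1 + b^2)


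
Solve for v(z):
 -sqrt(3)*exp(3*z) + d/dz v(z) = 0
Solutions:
 v(z) = C1 + sqrt(3)*exp(3*z)/3


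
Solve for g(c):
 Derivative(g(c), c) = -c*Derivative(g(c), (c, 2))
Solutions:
 g(c) = C1 + C2*log(c)


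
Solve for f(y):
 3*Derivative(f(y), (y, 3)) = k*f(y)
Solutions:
 f(y) = C1*exp(3^(2/3)*k^(1/3)*y/3) + C2*exp(k^(1/3)*y*(-3^(2/3) + 3*3^(1/6)*I)/6) + C3*exp(-k^(1/3)*y*(3^(2/3) + 3*3^(1/6)*I)/6)


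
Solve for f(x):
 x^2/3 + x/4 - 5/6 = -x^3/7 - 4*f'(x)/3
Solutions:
 f(x) = C1 - 3*x^4/112 - x^3/12 - 3*x^2/32 + 5*x/8


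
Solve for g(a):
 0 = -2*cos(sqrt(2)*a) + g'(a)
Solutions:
 g(a) = C1 + sqrt(2)*sin(sqrt(2)*a)


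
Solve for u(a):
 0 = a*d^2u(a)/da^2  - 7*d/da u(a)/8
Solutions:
 u(a) = C1 + C2*a^(15/8)


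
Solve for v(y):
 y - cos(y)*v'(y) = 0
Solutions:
 v(y) = C1 + Integral(y/cos(y), y)


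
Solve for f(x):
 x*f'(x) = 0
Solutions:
 f(x) = C1


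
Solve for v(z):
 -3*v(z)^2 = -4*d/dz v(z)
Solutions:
 v(z) = -4/(C1 + 3*z)


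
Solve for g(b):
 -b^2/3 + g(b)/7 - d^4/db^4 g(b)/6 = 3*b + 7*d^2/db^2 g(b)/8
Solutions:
 g(b) = C1*exp(-sqrt(14)*b*sqrt(-147 + sqrt(24297))/28) + C2*exp(sqrt(14)*b*sqrt(-147 + sqrt(24297))/28) + C3*sin(sqrt(14)*b*sqrt(147 + sqrt(24297))/28) + C4*cos(sqrt(14)*b*sqrt(147 + sqrt(24297))/28) + 7*b^2/3 + 21*b + 343/12


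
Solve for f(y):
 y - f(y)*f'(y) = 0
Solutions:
 f(y) = -sqrt(C1 + y^2)
 f(y) = sqrt(C1 + y^2)


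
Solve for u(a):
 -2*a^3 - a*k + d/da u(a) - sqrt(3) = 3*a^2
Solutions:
 u(a) = C1 + a^4/2 + a^3 + a^2*k/2 + sqrt(3)*a


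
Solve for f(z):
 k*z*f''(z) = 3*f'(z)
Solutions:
 f(z) = C1 + z^(((re(k) + 3)*re(k) + im(k)^2)/(re(k)^2 + im(k)^2))*(C2*sin(3*log(z)*Abs(im(k))/(re(k)^2 + im(k)^2)) + C3*cos(3*log(z)*im(k)/(re(k)^2 + im(k)^2)))


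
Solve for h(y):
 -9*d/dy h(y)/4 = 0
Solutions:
 h(y) = C1


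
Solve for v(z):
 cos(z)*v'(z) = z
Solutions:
 v(z) = C1 + Integral(z/cos(z), z)


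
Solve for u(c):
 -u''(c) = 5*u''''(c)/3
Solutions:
 u(c) = C1 + C2*c + C3*sin(sqrt(15)*c/5) + C4*cos(sqrt(15)*c/5)


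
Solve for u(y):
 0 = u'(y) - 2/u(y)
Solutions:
 u(y) = -sqrt(C1 + 4*y)
 u(y) = sqrt(C1 + 4*y)


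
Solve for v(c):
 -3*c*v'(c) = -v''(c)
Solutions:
 v(c) = C1 + C2*erfi(sqrt(6)*c/2)


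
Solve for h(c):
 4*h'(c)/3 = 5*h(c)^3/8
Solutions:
 h(c) = -4*sqrt(-1/(C1 + 15*c))
 h(c) = 4*sqrt(-1/(C1 + 15*c))


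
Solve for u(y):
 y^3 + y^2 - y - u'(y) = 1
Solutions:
 u(y) = C1 + y^4/4 + y^3/3 - y^2/2 - y


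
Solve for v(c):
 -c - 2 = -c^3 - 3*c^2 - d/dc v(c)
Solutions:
 v(c) = C1 - c^4/4 - c^3 + c^2/2 + 2*c


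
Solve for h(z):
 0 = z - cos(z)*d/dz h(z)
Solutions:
 h(z) = C1 + Integral(z/cos(z), z)


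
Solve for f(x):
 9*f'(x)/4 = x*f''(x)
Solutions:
 f(x) = C1 + C2*x^(13/4)


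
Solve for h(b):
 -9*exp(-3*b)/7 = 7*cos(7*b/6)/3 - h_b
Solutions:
 h(b) = C1 + 2*sin(7*b/6) - 3*exp(-3*b)/7


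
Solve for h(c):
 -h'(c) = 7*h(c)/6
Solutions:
 h(c) = C1*exp(-7*c/6)


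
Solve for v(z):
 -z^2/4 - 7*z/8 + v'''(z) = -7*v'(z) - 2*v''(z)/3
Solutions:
 v(z) = C1 + z^3/84 + 139*z^2/2352 - 265*z/12348 + (C2*sin(sqrt(62)*z/3) + C3*cos(sqrt(62)*z/3))*exp(-z/3)


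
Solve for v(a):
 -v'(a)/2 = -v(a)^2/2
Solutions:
 v(a) = -1/(C1 + a)


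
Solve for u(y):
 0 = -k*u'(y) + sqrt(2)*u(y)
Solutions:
 u(y) = C1*exp(sqrt(2)*y/k)


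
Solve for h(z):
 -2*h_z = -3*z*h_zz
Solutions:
 h(z) = C1 + C2*z^(5/3)


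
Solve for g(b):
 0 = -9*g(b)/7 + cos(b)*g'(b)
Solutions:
 g(b) = C1*(sin(b) + 1)^(9/14)/(sin(b) - 1)^(9/14)


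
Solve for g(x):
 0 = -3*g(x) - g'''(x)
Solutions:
 g(x) = C3*exp(-3^(1/3)*x) + (C1*sin(3^(5/6)*x/2) + C2*cos(3^(5/6)*x/2))*exp(3^(1/3)*x/2)


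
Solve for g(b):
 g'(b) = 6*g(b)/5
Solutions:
 g(b) = C1*exp(6*b/5)


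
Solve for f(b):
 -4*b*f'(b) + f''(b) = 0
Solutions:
 f(b) = C1 + C2*erfi(sqrt(2)*b)


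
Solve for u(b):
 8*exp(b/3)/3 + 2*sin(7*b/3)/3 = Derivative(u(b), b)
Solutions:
 u(b) = C1 + 8*exp(b/3) - 2*cos(7*b/3)/7


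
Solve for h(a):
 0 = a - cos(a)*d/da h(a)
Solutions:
 h(a) = C1 + Integral(a/cos(a), a)


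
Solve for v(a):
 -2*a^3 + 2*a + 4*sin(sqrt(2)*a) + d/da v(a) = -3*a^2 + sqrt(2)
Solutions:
 v(a) = C1 + a^4/2 - a^3 - a^2 + sqrt(2)*a + 2*sqrt(2)*cos(sqrt(2)*a)


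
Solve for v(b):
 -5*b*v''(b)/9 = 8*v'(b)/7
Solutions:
 v(b) = C1 + C2/b^(37/35)


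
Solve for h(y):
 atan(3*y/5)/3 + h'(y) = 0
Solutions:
 h(y) = C1 - y*atan(3*y/5)/3 + 5*log(9*y^2 + 25)/18


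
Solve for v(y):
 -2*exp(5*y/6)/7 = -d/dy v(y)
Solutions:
 v(y) = C1 + 12*exp(5*y/6)/35


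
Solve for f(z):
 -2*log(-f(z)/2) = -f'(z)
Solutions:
 -Integral(1/(log(-_y) - log(2)), (_y, f(z)))/2 = C1 - z


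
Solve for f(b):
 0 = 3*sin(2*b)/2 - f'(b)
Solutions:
 f(b) = C1 - 3*cos(2*b)/4


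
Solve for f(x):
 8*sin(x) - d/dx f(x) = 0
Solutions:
 f(x) = C1 - 8*cos(x)


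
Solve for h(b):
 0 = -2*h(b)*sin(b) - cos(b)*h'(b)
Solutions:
 h(b) = C1*cos(b)^2


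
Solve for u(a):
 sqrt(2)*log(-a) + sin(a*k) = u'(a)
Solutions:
 u(a) = C1 + sqrt(2)*a*(log(-a) - 1) + Piecewise((-cos(a*k)/k, Ne(k, 0)), (0, True))


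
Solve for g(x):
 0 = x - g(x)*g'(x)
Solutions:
 g(x) = -sqrt(C1 + x^2)
 g(x) = sqrt(C1 + x^2)


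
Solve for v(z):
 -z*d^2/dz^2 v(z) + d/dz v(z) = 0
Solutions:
 v(z) = C1 + C2*z^2


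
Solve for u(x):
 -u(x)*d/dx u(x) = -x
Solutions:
 u(x) = -sqrt(C1 + x^2)
 u(x) = sqrt(C1 + x^2)


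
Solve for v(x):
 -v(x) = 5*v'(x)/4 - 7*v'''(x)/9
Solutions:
 v(x) = C1*exp(-21^(1/3)*x*(5*21^(1/3)/(sqrt(4431) + 84)^(1/3) + (sqrt(4431) + 84)^(1/3))/28)*sin(3^(1/6)*7^(1/3)*x*(-3^(2/3)*(sqrt(4431) + 84)^(1/3) + 15*7^(1/3)/(sqrt(4431) + 84)^(1/3))/28) + C2*exp(-21^(1/3)*x*(5*21^(1/3)/(sqrt(4431) + 84)^(1/3) + (sqrt(4431) + 84)^(1/3))/28)*cos(3^(1/6)*7^(1/3)*x*(-3^(2/3)*(sqrt(4431) + 84)^(1/3) + 15*7^(1/3)/(sqrt(4431) + 84)^(1/3))/28) + C3*exp(21^(1/3)*x*(5*21^(1/3)/(sqrt(4431) + 84)^(1/3) + (sqrt(4431) + 84)^(1/3))/14)


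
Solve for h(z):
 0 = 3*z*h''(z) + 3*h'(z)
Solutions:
 h(z) = C1 + C2*log(z)


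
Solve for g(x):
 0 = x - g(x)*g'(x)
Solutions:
 g(x) = -sqrt(C1 + x^2)
 g(x) = sqrt(C1 + x^2)


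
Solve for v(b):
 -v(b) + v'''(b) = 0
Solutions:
 v(b) = C3*exp(b) + (C1*sin(sqrt(3)*b/2) + C2*cos(sqrt(3)*b/2))*exp(-b/2)


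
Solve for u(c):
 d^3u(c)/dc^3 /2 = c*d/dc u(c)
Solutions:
 u(c) = C1 + Integral(C2*airyai(2^(1/3)*c) + C3*airybi(2^(1/3)*c), c)


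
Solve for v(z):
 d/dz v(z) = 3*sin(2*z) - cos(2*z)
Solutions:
 v(z) = C1 - sin(2*z)/2 - 3*cos(2*z)/2


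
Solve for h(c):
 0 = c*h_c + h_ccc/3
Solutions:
 h(c) = C1 + Integral(C2*airyai(-3^(1/3)*c) + C3*airybi(-3^(1/3)*c), c)


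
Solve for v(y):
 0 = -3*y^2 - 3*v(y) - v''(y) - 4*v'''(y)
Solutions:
 v(y) = C3*exp(-y) - y^2 + (C1*sin(sqrt(39)*y/8) + C2*cos(sqrt(39)*y/8))*exp(3*y/8) + 2/3


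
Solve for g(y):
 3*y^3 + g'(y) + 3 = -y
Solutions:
 g(y) = C1 - 3*y^4/4 - y^2/2 - 3*y


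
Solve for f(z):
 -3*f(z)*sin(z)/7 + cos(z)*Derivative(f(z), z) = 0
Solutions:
 f(z) = C1/cos(z)^(3/7)


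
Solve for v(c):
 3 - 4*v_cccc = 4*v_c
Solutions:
 v(c) = C1 + C4*exp(-c) + 3*c/4 + (C2*sin(sqrt(3)*c/2) + C3*cos(sqrt(3)*c/2))*exp(c/2)


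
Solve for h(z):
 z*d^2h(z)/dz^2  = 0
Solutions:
 h(z) = C1 + C2*z


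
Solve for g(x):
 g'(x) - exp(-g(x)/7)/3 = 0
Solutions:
 g(x) = 7*log(C1 + x/21)


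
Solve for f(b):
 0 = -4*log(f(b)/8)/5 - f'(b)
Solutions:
 -5*Integral(1/(-log(_y) + 3*log(2)), (_y, f(b)))/4 = C1 - b


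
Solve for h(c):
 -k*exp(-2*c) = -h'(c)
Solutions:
 h(c) = C1 - k*exp(-2*c)/2


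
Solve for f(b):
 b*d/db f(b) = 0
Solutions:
 f(b) = C1


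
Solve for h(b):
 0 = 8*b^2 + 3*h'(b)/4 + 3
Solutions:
 h(b) = C1 - 32*b^3/9 - 4*b


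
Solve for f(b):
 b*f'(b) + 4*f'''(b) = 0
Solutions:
 f(b) = C1 + Integral(C2*airyai(-2^(1/3)*b/2) + C3*airybi(-2^(1/3)*b/2), b)


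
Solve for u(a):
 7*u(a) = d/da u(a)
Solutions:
 u(a) = C1*exp(7*a)


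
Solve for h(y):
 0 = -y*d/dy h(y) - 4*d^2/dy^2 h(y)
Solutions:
 h(y) = C1 + C2*erf(sqrt(2)*y/4)


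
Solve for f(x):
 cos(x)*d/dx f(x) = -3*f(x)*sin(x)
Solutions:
 f(x) = C1*cos(x)^3


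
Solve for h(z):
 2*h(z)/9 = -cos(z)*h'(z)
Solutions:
 h(z) = C1*(sin(z) - 1)^(1/9)/(sin(z) + 1)^(1/9)


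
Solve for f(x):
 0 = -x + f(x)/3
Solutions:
 f(x) = 3*x


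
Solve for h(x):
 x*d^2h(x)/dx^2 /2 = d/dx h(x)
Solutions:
 h(x) = C1 + C2*x^3


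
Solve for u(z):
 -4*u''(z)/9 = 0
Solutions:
 u(z) = C1 + C2*z


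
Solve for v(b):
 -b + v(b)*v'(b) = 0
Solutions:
 v(b) = -sqrt(C1 + b^2)
 v(b) = sqrt(C1 + b^2)


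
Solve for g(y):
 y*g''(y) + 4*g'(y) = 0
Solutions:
 g(y) = C1 + C2/y^3


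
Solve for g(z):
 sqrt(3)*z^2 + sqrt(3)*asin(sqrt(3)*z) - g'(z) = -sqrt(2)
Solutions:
 g(z) = C1 + sqrt(3)*z^3/3 + sqrt(2)*z + sqrt(3)*(z*asin(sqrt(3)*z) + sqrt(3)*sqrt(1 - 3*z^2)/3)


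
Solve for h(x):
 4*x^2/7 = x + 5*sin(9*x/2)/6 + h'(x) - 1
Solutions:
 h(x) = C1 + 4*x^3/21 - x^2/2 + x + 5*cos(9*x/2)/27


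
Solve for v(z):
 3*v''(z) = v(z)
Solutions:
 v(z) = C1*exp(-sqrt(3)*z/3) + C2*exp(sqrt(3)*z/3)


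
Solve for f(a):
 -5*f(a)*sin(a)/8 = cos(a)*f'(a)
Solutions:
 f(a) = C1*cos(a)^(5/8)


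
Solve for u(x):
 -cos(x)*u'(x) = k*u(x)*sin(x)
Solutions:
 u(x) = C1*exp(k*log(cos(x)))


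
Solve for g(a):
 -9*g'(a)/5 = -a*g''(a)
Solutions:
 g(a) = C1 + C2*a^(14/5)


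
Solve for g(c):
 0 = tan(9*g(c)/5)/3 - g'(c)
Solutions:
 g(c) = -5*asin(C1*exp(3*c/5))/9 + 5*pi/9
 g(c) = 5*asin(C1*exp(3*c/5))/9


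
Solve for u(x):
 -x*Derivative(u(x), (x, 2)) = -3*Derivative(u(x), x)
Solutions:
 u(x) = C1 + C2*x^4


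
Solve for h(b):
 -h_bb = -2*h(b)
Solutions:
 h(b) = C1*exp(-sqrt(2)*b) + C2*exp(sqrt(2)*b)


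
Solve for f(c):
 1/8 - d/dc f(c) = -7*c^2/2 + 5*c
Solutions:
 f(c) = C1 + 7*c^3/6 - 5*c^2/2 + c/8


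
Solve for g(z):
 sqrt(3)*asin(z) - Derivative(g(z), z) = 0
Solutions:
 g(z) = C1 + sqrt(3)*(z*asin(z) + sqrt(1 - z^2))


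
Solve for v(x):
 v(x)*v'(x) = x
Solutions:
 v(x) = -sqrt(C1 + x^2)
 v(x) = sqrt(C1 + x^2)


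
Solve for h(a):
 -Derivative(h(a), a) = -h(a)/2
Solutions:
 h(a) = C1*exp(a/2)


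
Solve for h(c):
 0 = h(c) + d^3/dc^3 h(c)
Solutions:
 h(c) = C3*exp(-c) + (C1*sin(sqrt(3)*c/2) + C2*cos(sqrt(3)*c/2))*exp(c/2)


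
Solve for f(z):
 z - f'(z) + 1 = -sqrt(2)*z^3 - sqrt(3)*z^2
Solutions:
 f(z) = C1 + sqrt(2)*z^4/4 + sqrt(3)*z^3/3 + z^2/2 + z


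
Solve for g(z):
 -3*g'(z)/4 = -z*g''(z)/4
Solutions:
 g(z) = C1 + C2*z^4


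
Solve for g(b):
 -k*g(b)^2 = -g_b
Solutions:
 g(b) = -1/(C1 + b*k)


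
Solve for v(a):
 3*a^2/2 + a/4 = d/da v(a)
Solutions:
 v(a) = C1 + a^3/2 + a^2/8


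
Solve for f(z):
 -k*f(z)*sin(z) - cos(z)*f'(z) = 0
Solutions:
 f(z) = C1*exp(k*log(cos(z)))


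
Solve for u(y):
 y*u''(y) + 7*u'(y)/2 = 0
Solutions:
 u(y) = C1 + C2/y^(5/2)


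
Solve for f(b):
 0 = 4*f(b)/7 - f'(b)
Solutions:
 f(b) = C1*exp(4*b/7)


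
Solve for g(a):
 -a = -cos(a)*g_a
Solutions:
 g(a) = C1 + Integral(a/cos(a), a)


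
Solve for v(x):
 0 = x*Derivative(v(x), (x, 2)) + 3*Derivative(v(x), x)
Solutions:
 v(x) = C1 + C2/x^2


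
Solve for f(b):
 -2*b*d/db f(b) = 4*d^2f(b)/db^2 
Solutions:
 f(b) = C1 + C2*erf(b/2)


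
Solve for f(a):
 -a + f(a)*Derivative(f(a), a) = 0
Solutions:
 f(a) = -sqrt(C1 + a^2)
 f(a) = sqrt(C1 + a^2)


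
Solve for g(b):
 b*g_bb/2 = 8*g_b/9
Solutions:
 g(b) = C1 + C2*b^(25/9)


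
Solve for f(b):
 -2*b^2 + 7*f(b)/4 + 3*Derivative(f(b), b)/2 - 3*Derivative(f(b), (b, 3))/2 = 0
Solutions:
 f(b) = C1*exp(-6^(1/3)*b*(2*6^(1/3)/(sqrt(393) + 21)^(1/3) + (sqrt(393) + 21)^(1/3))/12)*sin(2^(1/3)*3^(1/6)*b*(-3^(2/3)*(sqrt(393) + 21)^(1/3) + 6*2^(1/3)/(sqrt(393) + 21)^(1/3))/12) + C2*exp(-6^(1/3)*b*(2*6^(1/3)/(sqrt(393) + 21)^(1/3) + (sqrt(393) + 21)^(1/3))/12)*cos(2^(1/3)*3^(1/6)*b*(-3^(2/3)*(sqrt(393) + 21)^(1/3) + 6*2^(1/3)/(sqrt(393) + 21)^(1/3))/12) + C3*exp(6^(1/3)*b*(2*6^(1/3)/(sqrt(393) + 21)^(1/3) + (sqrt(393) + 21)^(1/3))/6) + 8*b^2/7 - 96*b/49 + 576/343


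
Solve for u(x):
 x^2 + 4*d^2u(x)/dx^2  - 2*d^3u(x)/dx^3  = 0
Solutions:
 u(x) = C1 + C2*x + C3*exp(2*x) - x^4/48 - x^3/24 - x^2/16


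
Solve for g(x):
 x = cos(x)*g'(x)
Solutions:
 g(x) = C1 + Integral(x/cos(x), x)


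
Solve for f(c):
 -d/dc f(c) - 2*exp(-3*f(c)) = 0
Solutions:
 f(c) = log(C1 - 6*c)/3
 f(c) = log((-3^(1/3) - 3^(5/6)*I)*(C1 - 2*c)^(1/3)/2)
 f(c) = log((-3^(1/3) + 3^(5/6)*I)*(C1 - 2*c)^(1/3)/2)


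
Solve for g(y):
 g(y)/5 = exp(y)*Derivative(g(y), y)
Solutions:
 g(y) = C1*exp(-exp(-y)/5)


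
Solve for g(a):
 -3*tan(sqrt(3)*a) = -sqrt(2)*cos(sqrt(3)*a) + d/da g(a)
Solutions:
 g(a) = C1 + sqrt(3)*log(cos(sqrt(3)*a)) + sqrt(6)*sin(sqrt(3)*a)/3


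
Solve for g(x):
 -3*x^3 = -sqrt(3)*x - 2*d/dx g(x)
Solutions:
 g(x) = C1 + 3*x^4/8 - sqrt(3)*x^2/4


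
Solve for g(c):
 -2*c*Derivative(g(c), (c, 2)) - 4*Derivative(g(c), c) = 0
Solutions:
 g(c) = C1 + C2/c


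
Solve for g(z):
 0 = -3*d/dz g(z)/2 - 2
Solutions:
 g(z) = C1 - 4*z/3


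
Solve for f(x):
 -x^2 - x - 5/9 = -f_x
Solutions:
 f(x) = C1 + x^3/3 + x^2/2 + 5*x/9


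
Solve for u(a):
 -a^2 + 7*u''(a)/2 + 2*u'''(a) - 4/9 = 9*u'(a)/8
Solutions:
 u(a) = C1 + C2*exp(a*(-7 + sqrt(85))/8) + C3*exp(-a*(7 + sqrt(85))/8) - 8*a^3/27 - 224*a^2/81 - 15136*a/729


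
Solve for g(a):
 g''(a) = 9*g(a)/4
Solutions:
 g(a) = C1*exp(-3*a/2) + C2*exp(3*a/2)


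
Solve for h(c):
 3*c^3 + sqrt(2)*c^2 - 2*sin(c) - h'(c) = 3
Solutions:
 h(c) = C1 + 3*c^4/4 + sqrt(2)*c^3/3 - 3*c + 2*cos(c)


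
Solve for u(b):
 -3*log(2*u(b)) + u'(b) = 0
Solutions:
 -Integral(1/(log(_y) + log(2)), (_y, u(b)))/3 = C1 - b


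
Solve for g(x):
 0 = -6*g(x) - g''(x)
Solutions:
 g(x) = C1*sin(sqrt(6)*x) + C2*cos(sqrt(6)*x)


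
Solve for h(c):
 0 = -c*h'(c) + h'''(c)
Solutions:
 h(c) = C1 + Integral(C2*airyai(c) + C3*airybi(c), c)


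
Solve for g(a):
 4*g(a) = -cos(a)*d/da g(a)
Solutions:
 g(a) = C1*(sin(a)^2 - 2*sin(a) + 1)/(sin(a)^2 + 2*sin(a) + 1)


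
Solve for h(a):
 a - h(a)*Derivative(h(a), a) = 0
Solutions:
 h(a) = -sqrt(C1 + a^2)
 h(a) = sqrt(C1 + a^2)


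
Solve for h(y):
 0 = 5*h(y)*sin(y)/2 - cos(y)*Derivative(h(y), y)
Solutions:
 h(y) = C1/cos(y)^(5/2)


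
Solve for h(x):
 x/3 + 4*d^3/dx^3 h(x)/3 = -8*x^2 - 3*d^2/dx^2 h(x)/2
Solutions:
 h(x) = C1 + C2*x + C3*exp(-9*x/8) - 4*x^4/9 + 125*x^3/81 - 1000*x^2/243


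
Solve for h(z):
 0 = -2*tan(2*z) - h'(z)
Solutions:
 h(z) = C1 + log(cos(2*z))


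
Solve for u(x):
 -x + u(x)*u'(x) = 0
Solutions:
 u(x) = -sqrt(C1 + x^2)
 u(x) = sqrt(C1 + x^2)


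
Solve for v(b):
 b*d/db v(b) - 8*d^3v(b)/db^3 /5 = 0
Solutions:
 v(b) = C1 + Integral(C2*airyai(5^(1/3)*b/2) + C3*airybi(5^(1/3)*b/2), b)


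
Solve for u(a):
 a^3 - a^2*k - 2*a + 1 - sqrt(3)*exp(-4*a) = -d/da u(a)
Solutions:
 u(a) = C1 - a^4/4 + a^3*k/3 + a^2 - a - sqrt(3)*exp(-4*a)/4


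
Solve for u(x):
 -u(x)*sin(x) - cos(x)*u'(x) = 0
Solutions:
 u(x) = C1*cos(x)


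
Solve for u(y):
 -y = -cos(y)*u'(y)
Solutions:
 u(y) = C1 + Integral(y/cos(y), y)


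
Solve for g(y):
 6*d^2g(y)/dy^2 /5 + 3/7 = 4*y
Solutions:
 g(y) = C1 + C2*y + 5*y^3/9 - 5*y^2/28


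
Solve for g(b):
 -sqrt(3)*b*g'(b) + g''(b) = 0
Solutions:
 g(b) = C1 + C2*erfi(sqrt(2)*3^(1/4)*b/2)


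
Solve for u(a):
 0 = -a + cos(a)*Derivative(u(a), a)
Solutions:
 u(a) = C1 + Integral(a/cos(a), a)


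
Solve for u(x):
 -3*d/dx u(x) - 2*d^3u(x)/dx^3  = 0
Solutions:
 u(x) = C1 + C2*sin(sqrt(6)*x/2) + C3*cos(sqrt(6)*x/2)


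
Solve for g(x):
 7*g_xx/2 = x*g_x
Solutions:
 g(x) = C1 + C2*erfi(sqrt(7)*x/7)


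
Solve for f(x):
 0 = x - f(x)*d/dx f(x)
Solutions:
 f(x) = -sqrt(C1 + x^2)
 f(x) = sqrt(C1 + x^2)


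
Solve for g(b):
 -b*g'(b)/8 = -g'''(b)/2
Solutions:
 g(b) = C1 + Integral(C2*airyai(2^(1/3)*b/2) + C3*airybi(2^(1/3)*b/2), b)


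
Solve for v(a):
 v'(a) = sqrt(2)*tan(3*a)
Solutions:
 v(a) = C1 - sqrt(2)*log(cos(3*a))/3


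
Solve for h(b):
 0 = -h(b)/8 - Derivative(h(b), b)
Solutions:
 h(b) = C1*exp(-b/8)


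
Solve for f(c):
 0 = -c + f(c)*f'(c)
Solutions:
 f(c) = -sqrt(C1 + c^2)
 f(c) = sqrt(C1 + c^2)


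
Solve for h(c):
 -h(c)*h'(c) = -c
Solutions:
 h(c) = -sqrt(C1 + c^2)
 h(c) = sqrt(C1 + c^2)


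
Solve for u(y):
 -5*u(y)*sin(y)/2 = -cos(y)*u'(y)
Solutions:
 u(y) = C1/cos(y)^(5/2)


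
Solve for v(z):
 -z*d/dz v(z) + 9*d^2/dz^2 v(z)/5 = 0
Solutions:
 v(z) = C1 + C2*erfi(sqrt(10)*z/6)


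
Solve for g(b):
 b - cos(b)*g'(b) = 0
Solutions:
 g(b) = C1 + Integral(b/cos(b), b)


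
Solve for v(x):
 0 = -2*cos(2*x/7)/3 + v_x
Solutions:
 v(x) = C1 + 7*sin(2*x/7)/3


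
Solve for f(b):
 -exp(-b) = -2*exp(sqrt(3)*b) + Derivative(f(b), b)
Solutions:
 f(b) = C1 + 2*sqrt(3)*exp(sqrt(3)*b)/3 + exp(-b)
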